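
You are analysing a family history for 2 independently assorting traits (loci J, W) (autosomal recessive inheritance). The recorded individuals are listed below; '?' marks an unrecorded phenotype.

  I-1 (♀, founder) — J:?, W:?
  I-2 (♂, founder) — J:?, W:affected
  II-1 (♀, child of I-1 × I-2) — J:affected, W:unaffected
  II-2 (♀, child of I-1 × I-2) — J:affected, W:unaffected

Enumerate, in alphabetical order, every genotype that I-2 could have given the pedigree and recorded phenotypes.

I-2 ∈ {Jj ww, jj ww}

J/I-1 ? ·: Jj|jj
J/I-2 ? ·: Jj|jj
J/II-1 aff I-1×I-2: jj
J/II-2 aff I-1×I-2: jj
⇒ J over [I-1,I-2,II-1,II-2]: 4 consistent
W/I-1 ? ·: WW|Ww
W/I-2 aff ·: ww
W/II-1 un I-1×I-2: Ww
W/II-2 un I-1×I-2: Ww
⇒ W over [I-1,I-2,II-1,II-2]: 2 consistent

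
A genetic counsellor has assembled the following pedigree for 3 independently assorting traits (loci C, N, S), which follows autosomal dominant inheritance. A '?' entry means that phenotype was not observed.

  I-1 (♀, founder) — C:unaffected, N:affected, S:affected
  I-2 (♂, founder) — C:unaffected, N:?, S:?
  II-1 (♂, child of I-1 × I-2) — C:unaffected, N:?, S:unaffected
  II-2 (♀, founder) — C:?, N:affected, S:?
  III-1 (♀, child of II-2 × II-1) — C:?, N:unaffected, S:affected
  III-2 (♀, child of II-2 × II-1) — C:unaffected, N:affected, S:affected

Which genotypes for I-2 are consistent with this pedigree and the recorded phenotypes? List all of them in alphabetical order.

C/I-1 un ·: cc
C/I-2 un ·: cc
C/II-1 un I-1×I-2: cc
C/II-2 ? ·: cc|Cc
C/III-1 ? II-2×II-1: cc|Cc
C/III-2 un II-2×II-1: cc
⇒ C over [I-1,I-2,II-1,II-2,III-1,III-2]: 3 consistent
N/I-1 aff ·: Nn|NN
N/I-2 ? ·: nn|Nn|NN
N/II-1 ? I-1×I-2: nn|Nn
N/II-2 aff ·: Nn
N/III-1 un II-2×II-1: nn
N/III-2 aff II-2×II-1: Nn|NN
⇒ N over [I-1,I-2,II-1,II-2,III-1,III-2]: 12 consistent
S/I-1 aff ·: Ss
S/I-2 ? ·: ss|Ss
S/II-1 un I-1×I-2: ss
S/II-2 ? ·: Ss|SS
S/III-1 aff II-2×II-1: Ss
S/III-2 aff II-2×II-1: Ss
⇒ S over [I-1,I-2,II-1,II-2,III-1,III-2]: 4 consistent

I-2 ∈ {cc NN Ss, cc NN ss, cc Nn Ss, cc Nn ss, cc nn Ss, cc nn ss}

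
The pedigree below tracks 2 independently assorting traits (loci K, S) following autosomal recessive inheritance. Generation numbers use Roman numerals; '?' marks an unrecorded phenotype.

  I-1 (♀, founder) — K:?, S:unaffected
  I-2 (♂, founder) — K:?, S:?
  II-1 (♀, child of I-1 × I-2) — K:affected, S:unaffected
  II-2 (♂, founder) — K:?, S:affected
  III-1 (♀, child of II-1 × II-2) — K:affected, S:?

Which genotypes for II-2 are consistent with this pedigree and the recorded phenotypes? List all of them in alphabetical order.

K/I-1 ? ·: Kk|kk
K/I-2 ? ·: Kk|kk
K/II-1 aff I-1×I-2: kk
K/II-2 ? ·: Kk|kk
K/III-1 aff II-1×II-2: kk
⇒ K over [I-1,I-2,II-1,II-2,III-1]: 8 consistent
S/I-1 un ·: SS|Ss
S/I-2 ? ·: SS|Ss|ss
S/II-1 un I-1×I-2: SS|Ss
S/II-2 aff ·: ss
S/III-1 ? II-1×II-2: Ss|ss
⇒ S over [I-1,I-2,II-1,II-2,III-1]: 14 consistent

II-2 ∈ {Kk ss, kk ss}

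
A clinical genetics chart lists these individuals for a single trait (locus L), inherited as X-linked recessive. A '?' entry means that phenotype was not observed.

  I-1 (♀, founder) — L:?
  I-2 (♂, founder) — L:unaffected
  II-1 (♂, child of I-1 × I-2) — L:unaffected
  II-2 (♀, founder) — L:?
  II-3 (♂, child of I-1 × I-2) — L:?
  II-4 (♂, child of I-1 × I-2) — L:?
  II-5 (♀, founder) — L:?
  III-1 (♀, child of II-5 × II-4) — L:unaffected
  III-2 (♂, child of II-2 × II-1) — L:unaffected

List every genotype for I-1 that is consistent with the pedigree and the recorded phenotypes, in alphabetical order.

L/I-1 ? ·: X^LX^L|X^LX^l
L/I-2 un ·: X^LY
L/II-1 un I-1×I-2: X^LY
L/II-2 ? ·: X^LX^L|X^LX^l
L/II-3 ? I-1×I-2: X^LY|X^lY
L/II-4 ? I-1×I-2: X^LY|X^lY
L/II-5 ? ·: X^LX^L|X^LX^l|X^lX^l
L/III-1 un II-5×II-4: X^LX^L|X^LX^l
L/III-2 un II-2×II-1: X^LY
⇒ L over [I-1,I-2,II-1,II-2,II-3,II-4,II-5,III-1,III-2]: 32 consistent

I-1 ∈ {X^LX^L, X^LX^l}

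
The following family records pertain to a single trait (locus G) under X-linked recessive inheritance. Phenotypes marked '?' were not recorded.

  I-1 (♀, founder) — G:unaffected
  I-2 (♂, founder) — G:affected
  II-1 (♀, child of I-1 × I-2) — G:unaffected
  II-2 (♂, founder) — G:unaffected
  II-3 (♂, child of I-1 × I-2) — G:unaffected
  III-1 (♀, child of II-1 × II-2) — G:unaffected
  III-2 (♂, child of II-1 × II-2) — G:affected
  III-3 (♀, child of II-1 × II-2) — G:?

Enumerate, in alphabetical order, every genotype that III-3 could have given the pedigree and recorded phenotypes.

G/I-1 un ·: X^GX^G|X^GX^g
G/I-2 aff ·: X^gY
G/II-1 un I-1×I-2: X^GX^g
G/II-2 un ·: X^GY
G/II-3 un I-1×I-2: X^GY
G/III-1 un II-1×II-2: X^GX^G|X^GX^g
G/III-2 aff II-1×II-2: X^gY
G/III-3 ? II-1×II-2: X^GX^G|X^GX^g
⇒ G over [I-1,I-2,II-1,II-2,II-3,III-1,III-2,III-3]: 8 consistent

III-3 ∈ {X^GX^G, X^GX^g}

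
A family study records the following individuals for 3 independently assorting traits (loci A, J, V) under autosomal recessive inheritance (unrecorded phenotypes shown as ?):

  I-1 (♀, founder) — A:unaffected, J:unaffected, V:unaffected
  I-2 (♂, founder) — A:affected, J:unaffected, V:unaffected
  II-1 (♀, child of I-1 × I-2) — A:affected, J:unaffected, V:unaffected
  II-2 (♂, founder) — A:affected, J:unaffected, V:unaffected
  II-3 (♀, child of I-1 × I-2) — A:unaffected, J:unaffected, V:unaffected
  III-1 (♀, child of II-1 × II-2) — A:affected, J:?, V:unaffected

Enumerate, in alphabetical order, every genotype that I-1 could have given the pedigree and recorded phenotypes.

A/I-1 un ·: Aa
A/I-2 aff ·: aa
A/II-1 aff I-1×I-2: aa
A/II-2 aff ·: aa
A/II-3 un I-1×I-2: Aa
A/III-1 aff II-1×II-2: aa
⇒ A over [I-1,I-2,II-1,II-2,II-3,III-1]: 1 consistent
J/I-1 un ·: JJ|Jj
J/I-2 un ·: JJ|Jj
J/II-1 un I-1×I-2: JJ|Jj
J/II-2 un ·: JJ|Jj
J/II-3 un I-1×I-2: JJ|Jj
J/III-1 ? II-1×II-2: JJ|Jj|jj
⇒ J over [I-1,I-2,II-1,II-2,II-3,III-1]: 51 consistent
V/I-1 un ·: VV|Vv
V/I-2 un ·: VV|Vv
V/II-1 un I-1×I-2: VV|Vv
V/II-2 un ·: VV|Vv
V/II-3 un I-1×I-2: VV|Vv
V/III-1 un II-1×II-2: VV|Vv
⇒ V over [I-1,I-2,II-1,II-2,II-3,III-1]: 45 consistent

I-1 ∈ {Aa JJ VV, Aa JJ Vv, Aa Jj VV, Aa Jj Vv}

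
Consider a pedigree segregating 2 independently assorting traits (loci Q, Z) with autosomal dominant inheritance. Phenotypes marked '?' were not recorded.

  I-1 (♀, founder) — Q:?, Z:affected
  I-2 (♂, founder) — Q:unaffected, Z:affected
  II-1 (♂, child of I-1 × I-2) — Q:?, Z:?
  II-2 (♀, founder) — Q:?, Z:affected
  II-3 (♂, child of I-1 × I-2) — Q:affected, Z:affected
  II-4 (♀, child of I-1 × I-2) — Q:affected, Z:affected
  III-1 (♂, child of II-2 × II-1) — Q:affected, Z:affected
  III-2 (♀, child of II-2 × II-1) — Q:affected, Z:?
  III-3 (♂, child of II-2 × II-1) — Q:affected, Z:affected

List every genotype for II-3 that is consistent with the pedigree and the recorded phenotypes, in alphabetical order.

II-3 ∈ {Qq ZZ, Qq Zz}

Q/I-1 ? ·: Qq|QQ
Q/I-2 un ·: qq
Q/II-1 ? I-1×I-2: qq|Qq
Q/II-2 ? ·: qq|Qq|QQ
Q/II-3 aff I-1×I-2: Qq
Q/II-4 aff I-1×I-2: Qq
Q/III-1 aff II-2×II-1: Qq|QQ
Q/III-2 aff II-2×II-1: Qq|QQ
Q/III-3 aff II-2×II-1: Qq|QQ
⇒ Q over [I-1,I-2,II-1,II-2,II-3,II-4,III-1,III-2,III-3]: 36 consistent
Z/I-1 aff ·: Zz|ZZ
Z/I-2 aff ·: Zz|ZZ
Z/II-1 ? I-1×I-2: zz|Zz|ZZ
Z/II-2 aff ·: Zz|ZZ
Z/II-3 aff I-1×I-2: Zz|ZZ
Z/II-4 aff I-1×I-2: Zz|ZZ
Z/III-1 aff II-2×II-1: Zz|ZZ
Z/III-2 ? II-2×II-1: zz|Zz|ZZ
Z/III-3 aff II-2×II-1: Zz|ZZ
⇒ Z over [I-1,I-2,II-1,II-2,II-3,II-4,III-1,III-2,III-3]: 369 consistent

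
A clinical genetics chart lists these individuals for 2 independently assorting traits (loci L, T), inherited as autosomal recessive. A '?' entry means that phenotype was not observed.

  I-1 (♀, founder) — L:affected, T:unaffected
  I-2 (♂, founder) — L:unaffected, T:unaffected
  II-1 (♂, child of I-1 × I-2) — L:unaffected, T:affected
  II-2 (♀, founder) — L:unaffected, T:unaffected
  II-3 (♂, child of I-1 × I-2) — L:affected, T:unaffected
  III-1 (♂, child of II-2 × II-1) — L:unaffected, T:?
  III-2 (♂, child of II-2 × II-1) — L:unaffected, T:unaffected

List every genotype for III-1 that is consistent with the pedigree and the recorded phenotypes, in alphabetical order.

III-1 ∈ {LL Tt, LL tt, Ll Tt, Ll tt}

L/I-1 aff ·: ll
L/I-2 un ·: Ll
L/II-1 un I-1×I-2: Ll
L/II-2 un ·: LL|Ll
L/II-3 aff I-1×I-2: ll
L/III-1 un II-2×II-1: LL|Ll
L/III-2 un II-2×II-1: LL|Ll
⇒ L over [I-1,I-2,II-1,II-2,II-3,III-1,III-2]: 8 consistent
T/I-1 un ·: Tt
T/I-2 un ·: Tt
T/II-1 aff I-1×I-2: tt
T/II-2 un ·: TT|Tt
T/II-3 un I-1×I-2: TT|Tt
T/III-1 ? II-2×II-1: Tt|tt
T/III-2 un II-2×II-1: Tt
⇒ T over [I-1,I-2,II-1,II-2,II-3,III-1,III-2]: 6 consistent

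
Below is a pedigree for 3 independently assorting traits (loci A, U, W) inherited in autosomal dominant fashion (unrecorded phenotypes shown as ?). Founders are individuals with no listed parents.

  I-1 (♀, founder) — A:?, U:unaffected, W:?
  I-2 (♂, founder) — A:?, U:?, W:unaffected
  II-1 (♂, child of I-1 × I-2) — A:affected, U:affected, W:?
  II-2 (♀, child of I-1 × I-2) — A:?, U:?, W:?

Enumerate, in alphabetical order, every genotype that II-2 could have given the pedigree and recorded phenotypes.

II-2 ∈ {AA Uu Ww, AA Uu ww, AA uu Ww, AA uu ww, Aa Uu Ww, Aa Uu ww, Aa uu Ww, Aa uu ww, aa Uu Ww, aa Uu ww, aa uu Ww, aa uu ww}

A/I-1 ? ·: aa|Aa|AA
A/I-2 ? ·: aa|Aa|AA
A/II-1 aff I-1×I-2: Aa|AA
A/II-2 ? I-1×I-2: aa|Aa|AA
⇒ A over [I-1,I-2,II-1,II-2]: 21 consistent
U/I-1 un ·: uu
U/I-2 ? ·: Uu|UU
U/II-1 aff I-1×I-2: Uu
U/II-2 ? I-1×I-2: uu|Uu
⇒ U over [I-1,I-2,II-1,II-2]: 3 consistent
W/I-1 ? ·: ww|Ww|WW
W/I-2 un ·: ww
W/II-1 ? I-1×I-2: ww|Ww
W/II-2 ? I-1×I-2: ww|Ww
⇒ W over [I-1,I-2,II-1,II-2]: 6 consistent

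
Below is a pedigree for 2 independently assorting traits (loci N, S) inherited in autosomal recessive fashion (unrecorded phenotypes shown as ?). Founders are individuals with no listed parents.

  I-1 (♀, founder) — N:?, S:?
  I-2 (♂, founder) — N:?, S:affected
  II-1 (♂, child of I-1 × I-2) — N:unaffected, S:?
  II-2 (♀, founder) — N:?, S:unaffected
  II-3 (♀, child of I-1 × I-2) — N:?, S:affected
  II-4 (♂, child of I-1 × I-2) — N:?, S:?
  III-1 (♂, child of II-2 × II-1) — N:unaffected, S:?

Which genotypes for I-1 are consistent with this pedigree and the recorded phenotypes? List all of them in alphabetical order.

N/I-1 ? ·: NN|Nn|nn
N/I-2 ? ·: NN|Nn|nn
N/II-1 un I-1×I-2: NN|Nn
N/II-2 ? ·: NN|Nn|nn
N/II-3 ? I-1×I-2: NN|Nn|nn
N/II-4 ? I-1×I-2: NN|Nn|nn
N/III-1 un II-2×II-1: NN|Nn
⇒ N over [I-1,I-2,II-1,II-2,II-3,II-4,III-1]: 207 consistent
S/I-1 ? ·: Ss|ss
S/I-2 aff ·: ss
S/II-1 ? I-1×I-2: Ss|ss
S/II-2 un ·: SS|Ss
S/II-3 aff I-1×I-2: ss
S/II-4 ? I-1×I-2: Ss|ss
S/III-1 ? II-2×II-1: SS|Ss|ss
⇒ S over [I-1,I-2,II-1,II-2,II-3,II-4,III-1]: 19 consistent

I-1 ∈ {NN Ss, NN ss, Nn Ss, Nn ss, nn Ss, nn ss}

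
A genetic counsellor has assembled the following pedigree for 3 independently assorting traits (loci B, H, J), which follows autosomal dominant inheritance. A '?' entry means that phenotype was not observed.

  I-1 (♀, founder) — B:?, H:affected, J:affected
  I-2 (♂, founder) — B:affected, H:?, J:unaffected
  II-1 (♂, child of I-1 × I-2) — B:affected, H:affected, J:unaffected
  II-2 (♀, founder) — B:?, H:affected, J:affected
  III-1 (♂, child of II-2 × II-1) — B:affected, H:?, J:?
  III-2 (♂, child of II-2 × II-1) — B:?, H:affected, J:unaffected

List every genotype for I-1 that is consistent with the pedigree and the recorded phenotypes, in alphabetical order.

B/I-1 ? ·: bb|Bb|BB
B/I-2 aff ·: Bb|BB
B/II-1 aff I-1×I-2: Bb|BB
B/II-2 ? ·: bb|Bb|BB
B/III-1 aff II-2×II-1: Bb|BB
B/III-2 ? II-2×II-1: bb|Bb|BB
⇒ B over [I-1,I-2,II-1,II-2,III-1,III-2]: 84 consistent
H/I-1 aff ·: Hh|HH
H/I-2 ? ·: hh|Hh|HH
H/II-1 aff I-1×I-2: Hh|HH
H/II-2 aff ·: Hh|HH
H/III-1 ? II-2×II-1: hh|Hh|HH
H/III-2 aff II-2×II-1: Hh|HH
⇒ H over [I-1,I-2,II-1,II-2,III-1,III-2]: 70 consistent
J/I-1 aff ·: Jj
J/I-2 un ·: jj
J/II-1 un I-1×I-2: jj
J/II-2 aff ·: Jj
J/III-1 ? II-2×II-1: jj|Jj
J/III-2 un II-2×II-1: jj
⇒ J over [I-1,I-2,II-1,II-2,III-1,III-2]: 2 consistent

I-1 ∈ {BB HH Jj, BB Hh Jj, Bb HH Jj, Bb Hh Jj, bb HH Jj, bb Hh Jj}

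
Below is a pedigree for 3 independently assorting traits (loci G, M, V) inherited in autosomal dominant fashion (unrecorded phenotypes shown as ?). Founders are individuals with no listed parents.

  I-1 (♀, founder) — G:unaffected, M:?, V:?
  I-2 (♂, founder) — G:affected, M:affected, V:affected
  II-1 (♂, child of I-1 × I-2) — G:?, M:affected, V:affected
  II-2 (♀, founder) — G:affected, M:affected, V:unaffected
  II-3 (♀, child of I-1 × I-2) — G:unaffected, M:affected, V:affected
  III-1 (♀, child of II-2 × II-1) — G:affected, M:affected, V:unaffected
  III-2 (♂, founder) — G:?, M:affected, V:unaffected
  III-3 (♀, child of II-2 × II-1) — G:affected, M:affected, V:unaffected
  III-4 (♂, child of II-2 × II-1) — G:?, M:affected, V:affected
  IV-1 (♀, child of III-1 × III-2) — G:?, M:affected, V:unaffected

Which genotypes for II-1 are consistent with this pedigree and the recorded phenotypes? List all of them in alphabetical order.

G/I-1 un ·: gg
G/I-2 aff ·: Gg
G/II-1 ? I-1×I-2: gg|Gg
G/II-2 aff ·: Gg|GG
G/II-3 un I-1×I-2: gg
G/III-1 aff II-2×II-1: Gg|GG
G/III-2 ? ·: gg|Gg|GG
G/III-3 aff II-2×II-1: Gg|GG
G/III-4 ? II-2×II-1: gg|Gg|GG
G/IV-1 ? III-1×III-2: gg|Gg|GG
⇒ G over [I-1,I-2,II-1,II-2,II-3,III-1,III-2,III-3,III-4,IV-1]: 131 consistent
M/I-1 ? ·: mm|Mm|MM
M/I-2 aff ·: Mm|MM
M/II-1 aff I-1×I-2: Mm|MM
M/II-2 aff ·: Mm|MM
M/II-3 aff I-1×I-2: Mm|MM
M/III-1 aff II-2×II-1: Mm|MM
M/III-2 aff ·: Mm|MM
M/III-3 aff II-2×II-1: Mm|MM
M/III-4 aff II-2×II-1: Mm|MM
M/IV-1 aff III-1×III-2: Mm|MM
⇒ M over [I-1,I-2,II-1,II-2,II-3,III-1,III-2,III-3,III-4,IV-1]: 665 consistent
V/I-1 ? ·: vv|Vv|VV
V/I-2 aff ·: Vv|VV
V/II-1 aff I-1×I-2: Vv
V/II-2 un ·: vv
V/II-3 aff I-1×I-2: Vv|VV
V/III-1 un II-2×II-1: vv
V/III-2 un ·: vv
V/III-3 un II-2×II-1: vv
V/III-4 aff II-2×II-1: Vv
V/IV-1 un III-1×III-2: vv
⇒ V over [I-1,I-2,II-1,II-2,II-3,III-1,III-2,III-3,III-4,IV-1]: 8 consistent

II-1 ∈ {Gg MM Vv, Gg Mm Vv, gg MM Vv, gg Mm Vv}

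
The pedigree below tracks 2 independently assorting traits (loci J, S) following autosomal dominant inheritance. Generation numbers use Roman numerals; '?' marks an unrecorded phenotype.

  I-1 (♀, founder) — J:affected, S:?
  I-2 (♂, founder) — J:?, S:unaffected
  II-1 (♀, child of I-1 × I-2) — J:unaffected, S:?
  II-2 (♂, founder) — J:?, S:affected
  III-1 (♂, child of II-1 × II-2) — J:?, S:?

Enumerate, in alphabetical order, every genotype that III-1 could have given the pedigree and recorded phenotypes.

J/I-1 aff ·: Jj
J/I-2 ? ·: jj|Jj
J/II-1 un I-1×I-2: jj
J/II-2 ? ·: jj|Jj|JJ
J/III-1 ? II-1×II-2: jj|Jj
⇒ J over [I-1,I-2,II-1,II-2,III-1]: 8 consistent
S/I-1 ? ·: ss|Ss|SS
S/I-2 un ·: ss
S/II-1 ? I-1×I-2: ss|Ss
S/II-2 aff ·: Ss|SS
S/III-1 ? II-1×II-2: ss|Ss|SS
⇒ S over [I-1,I-2,II-1,II-2,III-1]: 16 consistent

III-1 ∈ {Jj SS, Jj Ss, Jj ss, jj SS, jj Ss, jj ss}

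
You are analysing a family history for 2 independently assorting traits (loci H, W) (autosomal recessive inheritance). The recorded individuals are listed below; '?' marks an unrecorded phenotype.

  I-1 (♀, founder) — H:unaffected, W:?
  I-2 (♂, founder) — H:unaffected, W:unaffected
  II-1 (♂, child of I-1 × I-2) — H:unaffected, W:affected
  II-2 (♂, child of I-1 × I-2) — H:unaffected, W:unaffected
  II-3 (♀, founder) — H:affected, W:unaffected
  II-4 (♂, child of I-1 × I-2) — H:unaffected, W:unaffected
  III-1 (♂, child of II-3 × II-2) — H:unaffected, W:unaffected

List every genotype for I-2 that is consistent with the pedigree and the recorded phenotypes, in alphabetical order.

I-2 ∈ {HH Ww, Hh Ww}

H/I-1 un ·: HH|Hh
H/I-2 un ·: HH|Hh
H/II-1 un I-1×I-2: HH|Hh
H/II-2 un I-1×I-2: HH|Hh
H/II-3 aff ·: hh
H/II-4 un I-1×I-2: HH|Hh
H/III-1 un II-3×II-2: Hh
⇒ H over [I-1,I-2,II-1,II-2,II-3,II-4,III-1]: 25 consistent
W/I-1 ? ·: Ww|ww
W/I-2 un ·: Ww
W/II-1 aff I-1×I-2: ww
W/II-2 un I-1×I-2: WW|Ww
W/II-3 un ·: WW|Ww
W/II-4 un I-1×I-2: WW|Ww
W/III-1 un II-3×II-2: WW|Ww
⇒ W over [I-1,I-2,II-1,II-2,II-3,II-4,III-1]: 18 consistent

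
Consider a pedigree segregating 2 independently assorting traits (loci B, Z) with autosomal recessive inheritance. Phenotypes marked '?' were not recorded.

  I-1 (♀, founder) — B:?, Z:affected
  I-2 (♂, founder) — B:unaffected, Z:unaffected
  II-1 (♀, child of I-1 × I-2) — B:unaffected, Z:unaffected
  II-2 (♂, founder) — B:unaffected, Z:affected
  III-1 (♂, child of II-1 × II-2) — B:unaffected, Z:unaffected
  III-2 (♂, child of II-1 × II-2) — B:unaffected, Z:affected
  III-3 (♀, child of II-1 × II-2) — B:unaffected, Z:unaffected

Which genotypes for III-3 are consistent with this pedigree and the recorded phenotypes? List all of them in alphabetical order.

III-3 ∈ {BB Zz, Bb Zz}

B/I-1 ? ·: BB|Bb|bb
B/I-2 un ·: BB|Bb
B/II-1 un I-1×I-2: BB|Bb
B/II-2 un ·: BB|Bb
B/III-1 un II-1×II-2: BB|Bb
B/III-2 un II-1×II-2: BB|Bb
B/III-3 un II-1×II-2: BB|Bb
⇒ B over [I-1,I-2,II-1,II-2,III-1,III-2,III-3]: 116 consistent
Z/I-1 aff ·: zz
Z/I-2 un ·: ZZ|Zz
Z/II-1 un I-1×I-2: Zz
Z/II-2 aff ·: zz
Z/III-1 un II-1×II-2: Zz
Z/III-2 aff II-1×II-2: zz
Z/III-3 un II-1×II-2: Zz
⇒ Z over [I-1,I-2,II-1,II-2,III-1,III-2,III-3]: 2 consistent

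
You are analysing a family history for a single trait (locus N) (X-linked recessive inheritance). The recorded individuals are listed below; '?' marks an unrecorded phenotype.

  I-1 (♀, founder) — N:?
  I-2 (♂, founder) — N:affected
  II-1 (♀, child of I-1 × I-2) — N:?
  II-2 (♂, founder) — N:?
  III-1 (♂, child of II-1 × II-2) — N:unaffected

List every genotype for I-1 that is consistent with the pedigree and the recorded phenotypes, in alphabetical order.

I-1 ∈ {X^NX^N, X^NX^n}

N/I-1 ? ·: X^NX^N|X^NX^n
N/I-2 aff ·: X^nY
N/II-1 ? I-1×I-2: X^NX^n
N/II-2 ? ·: X^NY|X^nY
N/III-1 un II-1×II-2: X^NY
⇒ N over [I-1,I-2,II-1,II-2,III-1]: 4 consistent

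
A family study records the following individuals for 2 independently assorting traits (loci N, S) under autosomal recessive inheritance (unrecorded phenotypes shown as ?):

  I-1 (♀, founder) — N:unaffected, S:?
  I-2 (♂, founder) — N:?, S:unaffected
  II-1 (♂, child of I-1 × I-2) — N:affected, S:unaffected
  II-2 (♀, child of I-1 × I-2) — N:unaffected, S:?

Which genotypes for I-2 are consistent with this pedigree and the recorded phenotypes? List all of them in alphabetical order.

I-2 ∈ {Nn SS, Nn Ss, nn SS, nn Ss}

N/I-1 un ·: Nn
N/I-2 ? ·: Nn|nn
N/II-1 aff I-1×I-2: nn
N/II-2 un I-1×I-2: NN|Nn
⇒ N over [I-1,I-2,II-1,II-2]: 3 consistent
S/I-1 ? ·: SS|Ss|ss
S/I-2 un ·: SS|Ss
S/II-1 un I-1×I-2: SS|Ss
S/II-2 ? I-1×I-2: SS|Ss|ss
⇒ S over [I-1,I-2,II-1,II-2]: 18 consistent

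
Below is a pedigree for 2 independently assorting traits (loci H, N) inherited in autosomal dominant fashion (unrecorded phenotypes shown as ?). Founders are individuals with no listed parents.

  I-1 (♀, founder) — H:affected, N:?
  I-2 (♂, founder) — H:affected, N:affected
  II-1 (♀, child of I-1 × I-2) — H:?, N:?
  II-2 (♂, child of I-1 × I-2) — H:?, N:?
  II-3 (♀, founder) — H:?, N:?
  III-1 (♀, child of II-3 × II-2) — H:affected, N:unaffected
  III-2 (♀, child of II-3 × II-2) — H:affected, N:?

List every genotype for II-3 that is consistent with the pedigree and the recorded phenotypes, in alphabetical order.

H/I-1 aff ·: Hh|HH
H/I-2 aff ·: Hh|HH
H/II-1 ? I-1×I-2: hh|Hh|HH
H/II-2 ? I-1×I-2: hh|Hh|HH
H/II-3 ? ·: hh|Hh|HH
H/III-1 aff II-3×II-2: Hh|HH
H/III-2 aff II-3×II-2: Hh|HH
⇒ H over [I-1,I-2,II-1,II-2,II-3,III-1,III-2]: 117 consistent
N/I-1 ? ·: nn|Nn|NN
N/I-2 aff ·: Nn|NN
N/II-1 ? I-1×I-2: nn|Nn|NN
N/II-2 ? I-1×I-2: nn|Nn
N/II-3 ? ·: nn|Nn
N/III-1 un II-3×II-2: nn
N/III-2 ? II-3×II-2: nn|Nn|NN
⇒ N over [I-1,I-2,II-1,II-2,II-3,III-1,III-2]: 65 consistent

II-3 ∈ {HH Nn, HH nn, Hh Nn, Hh nn, hh Nn, hh nn}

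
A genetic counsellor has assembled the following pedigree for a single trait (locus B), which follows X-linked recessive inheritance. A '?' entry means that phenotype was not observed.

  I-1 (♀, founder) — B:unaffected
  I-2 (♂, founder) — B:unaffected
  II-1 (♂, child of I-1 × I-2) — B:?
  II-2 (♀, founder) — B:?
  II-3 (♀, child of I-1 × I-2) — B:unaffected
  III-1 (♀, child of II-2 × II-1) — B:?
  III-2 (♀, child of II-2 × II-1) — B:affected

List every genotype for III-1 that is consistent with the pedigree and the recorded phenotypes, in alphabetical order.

III-1 ∈ {X^BX^b, X^bX^b}

B/I-1 un ·: X^BX^b
B/I-2 un ·: X^BY
B/II-1 ? I-1×I-2: X^bY
B/II-2 ? ·: X^BX^b|X^bX^b
B/II-3 un I-1×I-2: X^BX^B|X^BX^b
B/III-1 ? II-2×II-1: X^BX^b|X^bX^b
B/III-2 aff II-2×II-1: X^bX^b
⇒ B over [I-1,I-2,II-1,II-2,II-3,III-1,III-2]: 6 consistent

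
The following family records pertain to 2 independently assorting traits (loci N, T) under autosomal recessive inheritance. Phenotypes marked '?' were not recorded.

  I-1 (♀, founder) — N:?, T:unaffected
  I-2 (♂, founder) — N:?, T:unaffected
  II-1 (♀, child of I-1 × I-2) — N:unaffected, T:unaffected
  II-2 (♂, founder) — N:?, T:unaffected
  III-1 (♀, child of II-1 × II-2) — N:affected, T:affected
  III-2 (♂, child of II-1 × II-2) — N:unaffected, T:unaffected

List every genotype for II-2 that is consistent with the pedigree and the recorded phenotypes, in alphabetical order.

N/I-1 ? ·: NN|Nn|nn
N/I-2 ? ·: NN|Nn|nn
N/II-1 un I-1×I-2: Nn
N/II-2 ? ·: Nn|nn
N/III-1 aff II-1×II-2: nn
N/III-2 un II-1×II-2: NN|Nn
⇒ N over [I-1,I-2,II-1,II-2,III-1,III-2]: 21 consistent
T/I-1 un ·: TT|Tt
T/I-2 un ·: TT|Tt
T/II-1 un I-1×I-2: Tt
T/II-2 un ·: Tt
T/III-1 aff II-1×II-2: tt
T/III-2 un II-1×II-2: TT|Tt
⇒ T over [I-1,I-2,II-1,II-2,III-1,III-2]: 6 consistent

II-2 ∈ {Nn Tt, nn Tt}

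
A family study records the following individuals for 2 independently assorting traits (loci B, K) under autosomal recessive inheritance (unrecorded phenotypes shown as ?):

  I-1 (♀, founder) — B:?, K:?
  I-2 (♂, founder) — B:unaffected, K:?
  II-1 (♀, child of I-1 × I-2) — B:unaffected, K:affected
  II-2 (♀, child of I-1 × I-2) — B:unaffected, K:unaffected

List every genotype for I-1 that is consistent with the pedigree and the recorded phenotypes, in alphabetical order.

B/I-1 ? ·: BB|Bb|bb
B/I-2 un ·: BB|Bb
B/II-1 un I-1×I-2: BB|Bb
B/II-2 un I-1×I-2: BB|Bb
⇒ B over [I-1,I-2,II-1,II-2]: 15 consistent
K/I-1 ? ·: Kk|kk
K/I-2 ? ·: Kk|kk
K/II-1 aff I-1×I-2: kk
K/II-2 un I-1×I-2: KK|Kk
⇒ K over [I-1,I-2,II-1,II-2]: 4 consistent

I-1 ∈ {BB Kk, BB kk, Bb Kk, Bb kk, bb Kk, bb kk}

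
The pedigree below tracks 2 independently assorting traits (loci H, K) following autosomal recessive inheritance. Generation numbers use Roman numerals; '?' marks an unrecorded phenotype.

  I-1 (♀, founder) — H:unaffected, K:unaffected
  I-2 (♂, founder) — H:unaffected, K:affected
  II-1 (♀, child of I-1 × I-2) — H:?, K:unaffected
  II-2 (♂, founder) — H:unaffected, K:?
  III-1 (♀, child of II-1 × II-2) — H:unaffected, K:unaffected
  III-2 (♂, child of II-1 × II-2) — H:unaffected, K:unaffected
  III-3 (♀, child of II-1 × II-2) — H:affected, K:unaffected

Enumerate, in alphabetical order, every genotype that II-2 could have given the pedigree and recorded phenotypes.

H/I-1 un ·: HH|Hh
H/I-2 un ·: HH|Hh
H/II-1 ? I-1×I-2: Hh|hh
H/II-2 un ·: Hh
H/III-1 un II-1×II-2: HH|Hh
H/III-2 un II-1×II-2: HH|Hh
H/III-3 aff II-1×II-2: hh
⇒ H over [I-1,I-2,II-1,II-2,III-1,III-2,III-3]: 13 consistent
K/I-1 un ·: KK|Kk
K/I-2 aff ·: kk
K/II-1 un I-1×I-2: Kk
K/II-2 ? ·: KK|Kk|kk
K/III-1 un II-1×II-2: KK|Kk
K/III-2 un II-1×II-2: KK|Kk
K/III-3 un II-1×II-2: KK|Kk
⇒ K over [I-1,I-2,II-1,II-2,III-1,III-2,III-3]: 34 consistent

II-2 ∈ {Hh KK, Hh Kk, Hh kk}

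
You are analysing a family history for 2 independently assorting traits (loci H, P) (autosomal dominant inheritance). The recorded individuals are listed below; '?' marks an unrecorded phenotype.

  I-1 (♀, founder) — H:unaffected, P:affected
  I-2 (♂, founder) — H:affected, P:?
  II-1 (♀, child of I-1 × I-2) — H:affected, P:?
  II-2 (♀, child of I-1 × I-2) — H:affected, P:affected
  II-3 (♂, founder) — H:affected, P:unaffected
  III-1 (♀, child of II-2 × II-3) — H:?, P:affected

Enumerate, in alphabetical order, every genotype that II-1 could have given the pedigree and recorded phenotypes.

H/I-1 un ·: hh
H/I-2 aff ·: Hh|HH
H/II-1 aff I-1×I-2: Hh
H/II-2 aff I-1×I-2: Hh
H/II-3 aff ·: Hh|HH
H/III-1 ? II-2×II-3: hh|Hh|HH
⇒ H over [I-1,I-2,II-1,II-2,II-3,III-1]: 10 consistent
P/I-1 aff ·: Pp|PP
P/I-2 ? ·: pp|Pp|PP
P/II-1 ? I-1×I-2: pp|Pp|PP
P/II-2 aff I-1×I-2: Pp|PP
P/II-3 un ·: pp
P/III-1 aff II-2×II-3: Pp
⇒ P over [I-1,I-2,II-1,II-2,II-3,III-1]: 18 consistent

II-1 ∈ {Hh PP, Hh Pp, Hh pp}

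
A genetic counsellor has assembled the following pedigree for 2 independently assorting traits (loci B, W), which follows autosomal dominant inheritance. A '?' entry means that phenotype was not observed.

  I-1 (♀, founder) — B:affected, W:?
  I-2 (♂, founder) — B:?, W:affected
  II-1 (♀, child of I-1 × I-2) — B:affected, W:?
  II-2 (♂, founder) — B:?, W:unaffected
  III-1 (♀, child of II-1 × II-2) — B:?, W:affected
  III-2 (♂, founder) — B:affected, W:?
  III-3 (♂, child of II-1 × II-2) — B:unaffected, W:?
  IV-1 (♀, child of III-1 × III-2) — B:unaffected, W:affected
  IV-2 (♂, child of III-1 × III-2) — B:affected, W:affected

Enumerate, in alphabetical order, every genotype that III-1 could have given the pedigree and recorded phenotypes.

B/I-1 aff ·: Bb|BB
B/I-2 ? ·: bb|Bb|BB
B/II-1 aff I-1×I-2: Bb
B/II-2 ? ·: bb|Bb
B/III-1 ? II-1×II-2: bb|Bb
B/III-2 aff ·: Bb
B/III-3 un II-1×II-2: bb
B/IV-1 un III-1×III-2: bb
B/IV-2 aff III-1×III-2: Bb|BB
⇒ B over [I-1,I-2,II-1,II-2,III-1,III-2,III-3,IV-1,IV-2]: 30 consistent
W/I-1 ? ·: ww|Ww|WW
W/I-2 aff ·: Ww|WW
W/II-1 ? I-1×I-2: Ww|WW
W/II-2 un ·: ww
W/III-1 aff II-1×II-2: Ww
W/III-2 ? ·: ww|Ww|WW
W/III-3 ? II-1×II-2: ww|Ww
W/IV-1 aff III-1×III-2: Ww|WW
W/IV-2 aff III-1×III-2: Ww|WW
⇒ W over [I-1,I-2,II-1,II-2,III-1,III-2,III-3,IV-1,IV-2]: 126 consistent

III-1 ∈ {Bb Ww, bb Ww}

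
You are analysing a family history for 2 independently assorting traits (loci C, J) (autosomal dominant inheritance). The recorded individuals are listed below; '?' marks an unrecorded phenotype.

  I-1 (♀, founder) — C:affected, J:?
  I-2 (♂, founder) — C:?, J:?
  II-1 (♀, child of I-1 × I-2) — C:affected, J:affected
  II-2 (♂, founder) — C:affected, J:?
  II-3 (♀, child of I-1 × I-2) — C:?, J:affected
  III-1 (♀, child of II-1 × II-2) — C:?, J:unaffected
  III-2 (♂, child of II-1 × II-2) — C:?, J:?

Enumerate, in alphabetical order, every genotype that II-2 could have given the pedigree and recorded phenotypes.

II-2 ∈ {CC Jj, CC jj, Cc Jj, Cc jj}

C/I-1 aff ·: Cc|CC
C/I-2 ? ·: cc|Cc|CC
C/II-1 aff I-1×I-2: Cc|CC
C/II-2 aff ·: Cc|CC
C/II-3 ? I-1×I-2: cc|Cc|CC
C/III-1 ? II-1×II-2: cc|Cc|CC
C/III-2 ? II-1×II-2: cc|Cc|CC
⇒ C over [I-1,I-2,II-1,II-2,II-3,III-1,III-2]: 170 consistent
J/I-1 ? ·: jj|Jj|JJ
J/I-2 ? ·: jj|Jj|JJ
J/II-1 aff I-1×I-2: Jj
J/II-2 ? ·: jj|Jj
J/II-3 aff I-1×I-2: Jj|JJ
J/III-1 un II-1×II-2: jj
J/III-2 ? II-1×II-2: jj|Jj|JJ
⇒ J over [I-1,I-2,II-1,II-2,II-3,III-1,III-2]: 50 consistent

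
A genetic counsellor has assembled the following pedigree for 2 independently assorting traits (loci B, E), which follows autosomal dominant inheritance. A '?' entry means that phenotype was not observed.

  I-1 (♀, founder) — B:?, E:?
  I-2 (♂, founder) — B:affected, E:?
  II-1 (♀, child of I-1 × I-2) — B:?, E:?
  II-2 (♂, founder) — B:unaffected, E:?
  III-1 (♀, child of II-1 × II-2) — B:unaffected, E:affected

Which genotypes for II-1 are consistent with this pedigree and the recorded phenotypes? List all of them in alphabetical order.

B/I-1 ? ·: bb|Bb|BB
B/I-2 aff ·: Bb|BB
B/II-1 ? I-1×I-2: bb|Bb
B/II-2 un ·: bb
B/III-1 un II-1×II-2: bb
⇒ B over [I-1,I-2,II-1,II-2,III-1]: 7 consistent
E/I-1 ? ·: ee|Ee|EE
E/I-2 ? ·: ee|Ee|EE
E/II-1 ? I-1×I-2: ee|Ee|EE
E/II-2 ? ·: ee|Ee|EE
E/III-1 aff II-1×II-2: Ee|EE
⇒ E over [I-1,I-2,II-1,II-2,III-1]: 59 consistent

II-1 ∈ {Bb EE, Bb Ee, Bb ee, bb EE, bb Ee, bb ee}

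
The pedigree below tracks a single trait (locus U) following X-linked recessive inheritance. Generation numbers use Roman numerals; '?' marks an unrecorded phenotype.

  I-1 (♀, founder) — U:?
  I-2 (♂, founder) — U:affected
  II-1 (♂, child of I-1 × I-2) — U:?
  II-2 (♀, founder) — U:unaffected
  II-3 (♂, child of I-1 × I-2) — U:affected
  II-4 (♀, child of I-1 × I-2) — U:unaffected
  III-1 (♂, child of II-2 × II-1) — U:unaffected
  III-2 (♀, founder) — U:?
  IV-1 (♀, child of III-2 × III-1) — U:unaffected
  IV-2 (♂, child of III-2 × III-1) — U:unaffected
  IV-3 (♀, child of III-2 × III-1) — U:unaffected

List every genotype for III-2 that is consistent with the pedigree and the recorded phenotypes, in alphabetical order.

U/I-1 ? ·: X^UX^u
U/I-2 aff ·: X^uY
U/II-1 ? I-1×I-2: X^UY|X^uY
U/II-2 un ·: X^UX^U|X^UX^u
U/II-3 aff I-1×I-2: X^uY
U/II-4 un I-1×I-2: X^UX^u
U/III-1 un II-2×II-1: X^UY
U/III-2 ? ·: X^UX^U|X^UX^u
U/IV-1 un III-2×III-1: X^UX^U|X^UX^u
U/IV-2 un III-2×III-1: X^UY
U/IV-3 un III-2×III-1: X^UX^U|X^UX^u
⇒ U over [I-1,I-2,II-1,II-2,II-3,II-4,III-1,III-2,IV-1,IV-2,IV-3]: 20 consistent

III-2 ∈ {X^UX^U, X^UX^u}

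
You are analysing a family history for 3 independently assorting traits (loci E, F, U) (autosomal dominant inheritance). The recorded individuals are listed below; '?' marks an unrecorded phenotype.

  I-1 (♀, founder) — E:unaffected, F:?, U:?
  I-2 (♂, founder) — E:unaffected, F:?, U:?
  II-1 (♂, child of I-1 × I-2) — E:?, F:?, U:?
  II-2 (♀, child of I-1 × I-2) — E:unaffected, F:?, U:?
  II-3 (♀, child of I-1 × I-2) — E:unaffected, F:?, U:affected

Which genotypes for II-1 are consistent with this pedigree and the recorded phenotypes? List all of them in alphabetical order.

E/I-1 un ·: ee
E/I-2 un ·: ee
E/II-1 ? I-1×I-2: ee
E/II-2 un I-1×I-2: ee
E/II-3 un I-1×I-2: ee
⇒ E over [I-1,I-2,II-1,II-2,II-3]: 1 consistent
F/I-1 ? ·: ff|Ff|FF
F/I-2 ? ·: ff|Ff|FF
F/II-1 ? I-1×I-2: ff|Ff|FF
F/II-2 ? I-1×I-2: ff|Ff|FF
F/II-3 ? I-1×I-2: ff|Ff|FF
⇒ F over [I-1,I-2,II-1,II-2,II-3]: 63 consistent
U/I-1 ? ·: uu|Uu|UU
U/I-2 ? ·: uu|Uu|UU
U/II-1 ? I-1×I-2: uu|Uu|UU
U/II-2 ? I-1×I-2: uu|Uu|UU
U/II-3 aff I-1×I-2: Uu|UU
⇒ U over [I-1,I-2,II-1,II-2,II-3]: 45 consistent

II-1 ∈ {ee FF UU, ee FF Uu, ee FF uu, ee Ff UU, ee Ff Uu, ee Ff uu, ee ff UU, ee ff Uu, ee ff uu}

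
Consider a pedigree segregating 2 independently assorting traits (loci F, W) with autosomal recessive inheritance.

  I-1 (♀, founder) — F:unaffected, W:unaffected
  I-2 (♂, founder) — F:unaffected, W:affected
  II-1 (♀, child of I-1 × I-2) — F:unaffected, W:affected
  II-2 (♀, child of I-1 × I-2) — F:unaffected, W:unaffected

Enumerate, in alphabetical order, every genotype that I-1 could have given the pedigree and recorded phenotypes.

F/I-1 un ·: FF|Ff
F/I-2 un ·: FF|Ff
F/II-1 un I-1×I-2: FF|Ff
F/II-2 un I-1×I-2: FF|Ff
⇒ F over [I-1,I-2,II-1,II-2]: 13 consistent
W/I-1 un ·: Ww
W/I-2 aff ·: ww
W/II-1 aff I-1×I-2: ww
W/II-2 un I-1×I-2: Ww
⇒ W over [I-1,I-2,II-1,II-2]: 1 consistent

I-1 ∈ {FF Ww, Ff Ww}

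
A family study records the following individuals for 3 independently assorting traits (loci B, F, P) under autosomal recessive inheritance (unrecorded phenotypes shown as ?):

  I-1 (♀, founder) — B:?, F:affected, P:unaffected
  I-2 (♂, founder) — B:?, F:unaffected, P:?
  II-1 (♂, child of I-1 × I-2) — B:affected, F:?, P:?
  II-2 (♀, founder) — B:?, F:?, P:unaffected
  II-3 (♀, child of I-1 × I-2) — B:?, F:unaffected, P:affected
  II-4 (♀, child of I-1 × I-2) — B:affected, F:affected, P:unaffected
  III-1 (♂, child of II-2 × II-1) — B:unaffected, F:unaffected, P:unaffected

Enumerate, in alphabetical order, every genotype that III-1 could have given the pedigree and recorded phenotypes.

III-1 ∈ {Bb FF PP, Bb FF Pp, Bb Ff PP, Bb Ff Pp}

B/I-1 ? ·: Bb|bb
B/I-2 ? ·: Bb|bb
B/II-1 aff I-1×I-2: bb
B/II-2 ? ·: BB|Bb
B/II-3 ? I-1×I-2: BB|Bb|bb
B/II-4 aff I-1×I-2: bb
B/III-1 un II-2×II-1: Bb
⇒ B over [I-1,I-2,II-1,II-2,II-3,II-4,III-1]: 16 consistent
F/I-1 aff ·: ff
F/I-2 un ·: Ff
F/II-1 ? I-1×I-2: Ff|ff
F/II-2 ? ·: FF|Ff|ff
F/II-3 un I-1×I-2: Ff
F/II-4 aff I-1×I-2: ff
F/III-1 un II-2×II-1: FF|Ff
⇒ F over [I-1,I-2,II-1,II-2,II-3,II-4,III-1]: 7 consistent
P/I-1 un ·: Pp
P/I-2 ? ·: Pp|pp
P/II-1 ? I-1×I-2: PP|Pp|pp
P/II-2 un ·: PP|Pp
P/II-3 aff I-1×I-2: pp
P/II-4 un I-1×I-2: PP|Pp
P/III-1 un II-2×II-1: PP|Pp
⇒ P over [I-1,I-2,II-1,II-2,II-3,II-4,III-1]: 24 consistent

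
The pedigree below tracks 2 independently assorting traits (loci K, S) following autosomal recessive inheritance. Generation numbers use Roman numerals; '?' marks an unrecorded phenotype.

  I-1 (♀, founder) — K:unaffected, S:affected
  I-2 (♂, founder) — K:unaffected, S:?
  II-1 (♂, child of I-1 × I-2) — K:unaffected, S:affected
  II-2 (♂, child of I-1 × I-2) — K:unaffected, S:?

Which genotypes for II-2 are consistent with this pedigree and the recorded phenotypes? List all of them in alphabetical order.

II-2 ∈ {KK Ss, KK ss, Kk Ss, Kk ss}

K/I-1 un ·: KK|Kk
K/I-2 un ·: KK|Kk
K/II-1 un I-1×I-2: KK|Kk
K/II-2 un I-1×I-2: KK|Kk
⇒ K over [I-1,I-2,II-1,II-2]: 13 consistent
S/I-1 aff ·: ss
S/I-2 ? ·: Ss|ss
S/II-1 aff I-1×I-2: ss
S/II-2 ? I-1×I-2: Ss|ss
⇒ S over [I-1,I-2,II-1,II-2]: 3 consistent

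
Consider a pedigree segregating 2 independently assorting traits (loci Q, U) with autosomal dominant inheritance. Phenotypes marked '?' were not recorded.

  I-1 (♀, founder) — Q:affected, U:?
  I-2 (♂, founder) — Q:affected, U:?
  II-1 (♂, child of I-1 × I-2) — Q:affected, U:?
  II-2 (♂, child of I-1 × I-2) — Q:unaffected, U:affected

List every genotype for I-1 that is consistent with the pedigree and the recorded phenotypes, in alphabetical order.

Q/I-1 aff ·: Qq
Q/I-2 aff ·: Qq
Q/II-1 aff I-1×I-2: Qq|QQ
Q/II-2 un I-1×I-2: qq
⇒ Q over [I-1,I-2,II-1,II-2]: 2 consistent
U/I-1 ? ·: uu|Uu|UU
U/I-2 ? ·: uu|Uu|UU
U/II-1 ? I-1×I-2: uu|Uu|UU
U/II-2 aff I-1×I-2: Uu|UU
⇒ U over [I-1,I-2,II-1,II-2]: 21 consistent

I-1 ∈ {Qq UU, Qq Uu, Qq uu}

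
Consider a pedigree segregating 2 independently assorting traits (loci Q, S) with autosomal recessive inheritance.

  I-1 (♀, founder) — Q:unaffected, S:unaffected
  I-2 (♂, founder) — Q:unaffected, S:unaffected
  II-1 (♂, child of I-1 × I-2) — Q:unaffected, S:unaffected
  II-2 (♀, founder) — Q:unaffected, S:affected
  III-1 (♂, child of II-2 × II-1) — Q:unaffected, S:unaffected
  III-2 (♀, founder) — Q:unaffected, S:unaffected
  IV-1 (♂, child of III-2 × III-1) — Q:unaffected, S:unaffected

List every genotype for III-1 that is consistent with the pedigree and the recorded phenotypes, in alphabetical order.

Q/I-1 un ·: QQ|Qq
Q/I-2 un ·: QQ|Qq
Q/II-1 un I-1×I-2: QQ|Qq
Q/II-2 un ·: QQ|Qq
Q/III-1 un II-2×II-1: QQ|Qq
Q/III-2 un ·: QQ|Qq
Q/IV-1 un III-2×III-1: QQ|Qq
⇒ Q over [I-1,I-2,II-1,II-2,III-1,III-2,IV-1]: 82 consistent
S/I-1 un ·: SS|Ss
S/I-2 un ·: SS|Ss
S/II-1 un I-1×I-2: SS|Ss
S/II-2 aff ·: ss
S/III-1 un II-2×II-1: Ss
S/III-2 un ·: SS|Ss
S/IV-1 un III-2×III-1: SS|Ss
⇒ S over [I-1,I-2,II-1,II-2,III-1,III-2,IV-1]: 28 consistent

III-1 ∈ {QQ Ss, Qq Ss}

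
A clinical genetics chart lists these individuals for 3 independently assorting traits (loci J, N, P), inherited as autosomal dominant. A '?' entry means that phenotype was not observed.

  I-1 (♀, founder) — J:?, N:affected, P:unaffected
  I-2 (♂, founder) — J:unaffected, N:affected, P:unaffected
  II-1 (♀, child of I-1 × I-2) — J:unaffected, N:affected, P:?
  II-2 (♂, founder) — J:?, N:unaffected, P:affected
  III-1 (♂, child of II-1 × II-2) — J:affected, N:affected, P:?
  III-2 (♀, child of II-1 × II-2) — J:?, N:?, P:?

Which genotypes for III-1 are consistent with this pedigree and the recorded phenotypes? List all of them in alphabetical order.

J/I-1 ? ·: jj|Jj
J/I-2 un ·: jj
J/II-1 un I-1×I-2: jj
J/II-2 ? ·: Jj|JJ
J/III-1 aff II-1×II-2: Jj
J/III-2 ? II-1×II-2: jj|Jj
⇒ J over [I-1,I-2,II-1,II-2,III-1,III-2]: 6 consistent
N/I-1 aff ·: Nn|NN
N/I-2 aff ·: Nn|NN
N/II-1 aff I-1×I-2: Nn|NN
N/II-2 un ·: nn
N/III-1 aff II-1×II-2: Nn
N/III-2 ? II-1×II-2: nn|Nn
⇒ N over [I-1,I-2,II-1,II-2,III-1,III-2]: 10 consistent
P/I-1 un ·: pp
P/I-2 un ·: pp
P/II-1 ? I-1×I-2: pp
P/II-2 aff ·: Pp|PP
P/III-1 ? II-1×II-2: pp|Pp
P/III-2 ? II-1×II-2: pp|Pp
⇒ P over [I-1,I-2,II-1,II-2,III-1,III-2]: 5 consistent

III-1 ∈ {Jj Nn Pp, Jj Nn pp}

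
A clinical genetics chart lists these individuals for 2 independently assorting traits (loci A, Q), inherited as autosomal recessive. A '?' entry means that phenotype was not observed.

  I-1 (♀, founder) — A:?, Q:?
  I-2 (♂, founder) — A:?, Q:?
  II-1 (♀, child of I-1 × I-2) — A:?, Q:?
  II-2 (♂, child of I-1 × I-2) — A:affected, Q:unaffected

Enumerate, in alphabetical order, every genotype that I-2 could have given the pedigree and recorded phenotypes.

I-2 ∈ {Aa QQ, Aa Qq, Aa qq, aa QQ, aa Qq, aa qq}

A/I-1 ? ·: Aa|aa
A/I-2 ? ·: Aa|aa
A/II-1 ? I-1×I-2: AA|Aa|aa
A/II-2 aff I-1×I-2: aa
⇒ A over [I-1,I-2,II-1,II-2]: 8 consistent
Q/I-1 ? ·: QQ|Qq|qq
Q/I-2 ? ·: QQ|Qq|qq
Q/II-1 ? I-1×I-2: QQ|Qq|qq
Q/II-2 un I-1×I-2: QQ|Qq
⇒ Q over [I-1,I-2,II-1,II-2]: 21 consistent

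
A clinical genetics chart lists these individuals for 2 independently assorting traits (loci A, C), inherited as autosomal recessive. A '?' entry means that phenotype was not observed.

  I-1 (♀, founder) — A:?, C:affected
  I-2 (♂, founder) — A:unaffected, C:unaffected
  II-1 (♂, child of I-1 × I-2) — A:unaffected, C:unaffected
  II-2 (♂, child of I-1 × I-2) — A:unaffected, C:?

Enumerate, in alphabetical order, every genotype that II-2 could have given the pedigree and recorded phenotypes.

A/I-1 ? ·: AA|Aa|aa
A/I-2 un ·: AA|Aa
A/II-1 un I-1×I-2: AA|Aa
A/II-2 un I-1×I-2: AA|Aa
⇒ A over [I-1,I-2,II-1,II-2]: 15 consistent
C/I-1 aff ·: cc
C/I-2 un ·: CC|Cc
C/II-1 un I-1×I-2: Cc
C/II-2 ? I-1×I-2: Cc|cc
⇒ C over [I-1,I-2,II-1,II-2]: 3 consistent

II-2 ∈ {AA Cc, AA cc, Aa Cc, Aa cc}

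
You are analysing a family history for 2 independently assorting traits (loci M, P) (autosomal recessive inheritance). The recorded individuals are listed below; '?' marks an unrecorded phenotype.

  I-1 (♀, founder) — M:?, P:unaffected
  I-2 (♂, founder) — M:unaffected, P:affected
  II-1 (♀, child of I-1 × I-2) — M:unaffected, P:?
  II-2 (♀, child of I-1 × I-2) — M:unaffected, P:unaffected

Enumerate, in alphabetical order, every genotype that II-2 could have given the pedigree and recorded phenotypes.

M/I-1 ? ·: MM|Mm|mm
M/I-2 un ·: MM|Mm
M/II-1 un I-1×I-2: MM|Mm
M/II-2 un I-1×I-2: MM|Mm
⇒ M over [I-1,I-2,II-1,II-2]: 15 consistent
P/I-1 un ·: PP|Pp
P/I-2 aff ·: pp
P/II-1 ? I-1×I-2: Pp|pp
P/II-2 un I-1×I-2: Pp
⇒ P over [I-1,I-2,II-1,II-2]: 3 consistent

II-2 ∈ {MM Pp, Mm Pp}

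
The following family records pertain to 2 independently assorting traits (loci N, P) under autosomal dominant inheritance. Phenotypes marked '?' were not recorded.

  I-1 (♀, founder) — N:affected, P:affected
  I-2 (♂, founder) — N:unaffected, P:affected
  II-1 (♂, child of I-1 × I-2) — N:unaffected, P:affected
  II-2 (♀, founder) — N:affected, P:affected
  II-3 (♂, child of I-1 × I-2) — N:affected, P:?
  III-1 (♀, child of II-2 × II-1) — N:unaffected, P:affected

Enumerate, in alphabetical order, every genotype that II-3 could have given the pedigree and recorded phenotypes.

II-3 ∈ {Nn PP, Nn Pp, Nn pp}

N/I-1 aff ·: Nn
N/I-2 un ·: nn
N/II-1 un I-1×I-2: nn
N/II-2 aff ·: Nn
N/II-3 aff I-1×I-2: Nn
N/III-1 un II-2×II-1: nn
⇒ N over [I-1,I-2,II-1,II-2,II-3,III-1]: 1 consistent
P/I-1 aff ·: Pp|PP
P/I-2 aff ·: Pp|PP
P/II-1 aff I-1×I-2: Pp|PP
P/II-2 aff ·: Pp|PP
P/II-3 ? I-1×I-2: pp|Pp|PP
P/III-1 aff II-2×II-1: Pp|PP
⇒ P over [I-1,I-2,II-1,II-2,II-3,III-1]: 52 consistent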